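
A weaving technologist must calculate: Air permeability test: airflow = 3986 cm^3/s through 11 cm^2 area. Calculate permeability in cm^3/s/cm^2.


Formula: Air Permeability = Airflow / Test Area
AP = 3986 cm^3/s / 11 cm^2
AP = 362.4 cm^3/s/cm^2

362.4 cm^3/s/cm^2


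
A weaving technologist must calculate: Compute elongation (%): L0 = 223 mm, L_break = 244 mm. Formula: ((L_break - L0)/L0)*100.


Formula: Elongation (%) = ((L_break - L0) / L0) * 100
Step 1: Extension = 244 - 223 = 21 mm
Step 2: Elongation = (21 / 223) * 100
Step 3: Elongation = 0.09417 * 100 = 9.417% ≈ 9.4%

9.4%


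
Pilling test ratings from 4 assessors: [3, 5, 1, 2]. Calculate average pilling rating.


Formula: Mean = sum / count
Sum = 3 + 5 + 1 + 2 = 11
Mean = 11 / 4 = 2.8

2.8


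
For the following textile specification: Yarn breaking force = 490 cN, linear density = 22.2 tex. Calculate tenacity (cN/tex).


Formula: Tenacity = Breaking force / Linear density
Tenacity = 490 cN / 22.2 tex
Tenacity = 22.07 cN/tex

22.07 cN/tex


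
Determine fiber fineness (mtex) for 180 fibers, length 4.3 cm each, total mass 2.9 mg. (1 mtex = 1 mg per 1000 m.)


Formula: fineness (mtex) = mass (mg) / total length (km) = (mass_mg / total_length_m) * 1000
Step 1: Convert fiber length: 4.3 cm = 0.043 m
Step 2: Total fiber length = 180 * 0.043 = 7.74 m
Step 3: Linear density = 2.9 mg / 7.74 m = 0.3747 mg/m
Step 4: fineness = 0.3747 * 1000 = 374.7 mtex

374.7 mtex


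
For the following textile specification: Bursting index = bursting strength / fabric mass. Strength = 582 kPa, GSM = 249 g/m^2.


Formula: Bursting Index = Bursting Strength / Fabric GSM
BI = 582 kPa / 249 g/m^2
BI = 2.337 kPa/(g/m^2)

2.337 kPa/(g/m^2)


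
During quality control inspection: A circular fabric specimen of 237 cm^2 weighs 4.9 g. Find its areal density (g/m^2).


Formula: GSM = mass_g / area_m2
Step 1: Convert area: 237 cm^2 = 237 / 10000 = 0.0237 m^2
Step 2: GSM = 4.9 g / 0.0237 m^2 = 206.8 g/m^2

206.8 g/m^2


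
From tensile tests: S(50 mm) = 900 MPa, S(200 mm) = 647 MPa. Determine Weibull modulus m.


Formula: m = ln(L1/L2) / ln(S2/S1)
Step 1: ln(L1/L2) = ln(50/200) = -1.38629
Step 2: S2/S1 = 647/900 = 0.71889
Step 3: ln(S2/S1) = ln(0.71889) = -0.33005
Step 4: m = -1.38629 / -0.33005 = 4.20

4.20 (Weibull m)


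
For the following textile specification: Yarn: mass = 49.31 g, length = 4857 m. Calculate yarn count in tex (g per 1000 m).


Formula: Tex = (mass_g / length_m) * 1000
Substituting: Tex = (49.31 / 4857) * 1000
Intermediate: 49.31 / 4857 = 0.01015236 g/m
Tex = 0.01015236 * 1000 = 10.15 tex

10.15 tex


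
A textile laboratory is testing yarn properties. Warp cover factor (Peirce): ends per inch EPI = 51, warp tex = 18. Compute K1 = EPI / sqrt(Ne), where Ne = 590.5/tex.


Formula: K1 = EPI / sqrt(Ne), with Ne = 590.5 / tex_warp
Step 1: Ne = 590.5 / 18 = 32.806
Step 2: sqrt(Ne) = sqrt(32.806) = 5.7277
Step 3: K1 = 51 / 5.7277 = 8.9

8.9


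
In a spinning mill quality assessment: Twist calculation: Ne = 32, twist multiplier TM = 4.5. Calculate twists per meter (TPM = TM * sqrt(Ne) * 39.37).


Formula: TPM = TM * sqrt(Ne) * 39.37
Step 1: sqrt(Ne) = sqrt(32) = 5.6569
Step 2: TM * sqrt(Ne) = 4.5 * 5.6569 = 25.4561
Step 3: TPM = 25.4561 * 39.37 = 1002 twists/m

1002 twists/m


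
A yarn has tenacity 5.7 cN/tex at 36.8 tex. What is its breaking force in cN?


Formula: Breaking force = Tenacity * Linear density
F = 5.7 cN/tex * 36.8 tex
F = 209.76 cN

209.76 cN


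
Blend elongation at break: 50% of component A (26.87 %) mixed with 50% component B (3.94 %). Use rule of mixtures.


Formula: Blend property = (fraction_A * property_A) + (fraction_B * property_B)
Step 1: Contribution A = 50/100 * 26.87 % = 13.435 %
Step 2: Contribution B = 50/100 * 3.94 % = 1.97 %
Step 3: Blend elongation at break = 13.435 + 1.97 = 15.405 %

15.405 %


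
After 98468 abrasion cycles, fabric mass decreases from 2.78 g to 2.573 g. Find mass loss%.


Formula: Mass loss% = ((m_before - m_after) / m_before) * 100
Step 1: Mass loss = 2.78 - 2.573 = 0.207 g
Step 2: Ratio = 0.207 / 2.78 = 0.0744604
Step 3: Mass loss% = 0.0744604 * 100 = 7.44604% ≈ 7.45%

7.45%


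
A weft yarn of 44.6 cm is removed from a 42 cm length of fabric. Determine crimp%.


Formula: Crimp% = ((L_yarn - L_fabric) / L_fabric) * 100
Step 1: Extension = 44.6 - 42 = 2.6 cm
Step 2: Crimp% = (2.6 / 42) * 100
Step 3: Crimp% = 0.061905 * 100 = 6.1905% ≈ 6.2%

6.2%


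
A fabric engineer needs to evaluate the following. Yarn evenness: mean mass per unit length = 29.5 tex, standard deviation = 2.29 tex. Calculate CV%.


Formula: CV% = (standard deviation / mean) * 100
Step 1: Ratio = 2.29 / 29.5 = 0.077627
Step 2: CV% = 0.077627 * 100 = 7.7627% ≈ 7.8%

7.8%


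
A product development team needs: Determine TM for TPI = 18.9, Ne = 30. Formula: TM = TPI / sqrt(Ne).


Formula: TM = TPI / sqrt(Ne)
Step 1: sqrt(Ne) = sqrt(30) = 5.4772
Step 2: TM = 18.9 / 5.4772 = 3.45

3.45 TM


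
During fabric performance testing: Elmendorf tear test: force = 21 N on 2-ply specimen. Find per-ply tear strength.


Formula: Per-ply strength = Total force / Number of plies
Per-ply = 21 N / 2
Per-ply = 10.5 N

10.5 N


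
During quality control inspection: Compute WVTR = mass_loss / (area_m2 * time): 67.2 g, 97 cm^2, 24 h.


Formula: WVTR = mass_loss / (area * time)
Step 1: Convert area: 97 cm^2 = 0.0097 m^2
Step 2: WVTR = 67.2 g / (0.0097 m^2 * 24 h)
Step 3: WVTR = 67.2 / 0.2328 = 288.7 g/m^2/h

288.7 g/m^2/h


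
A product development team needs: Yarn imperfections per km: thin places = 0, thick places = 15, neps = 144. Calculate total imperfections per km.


Formula: Total = thin places + thick places + neps
Total = 0 + 15 + 144
Total = 159 imperfections/km

159 imperfections/km


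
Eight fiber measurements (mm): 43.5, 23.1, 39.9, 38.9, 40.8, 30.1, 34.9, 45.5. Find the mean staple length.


Formula: Mean = sum of lengths / count
Sum = 43.5 + 23.1 + 39.9 + 38.9 + 40.8 + 30.1 + 34.9 + 45.5
Sum = 296.7 mm
Mean = 296.7 / 8 = 37.09 mm

37.09 mm


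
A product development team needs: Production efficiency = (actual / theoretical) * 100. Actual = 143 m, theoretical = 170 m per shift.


Formula: Efficiency% = (Actual output / Theoretical output) * 100
Efficiency% = (143 / 170) * 100
Efficiency% = 0.841176 * 100 = 84.1176% ≈ 84.1%

84.1%


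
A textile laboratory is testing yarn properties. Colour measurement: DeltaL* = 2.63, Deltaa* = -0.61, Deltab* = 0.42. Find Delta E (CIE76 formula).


Formula: Delta E = sqrt(dL*^2 + da*^2 + db*^2)
Step 1: dL*^2 = 2.63^2 = 6.9169
Step 2: da*^2 = (-0.61)^2 = 0.3721
Step 3: db*^2 = 0.42^2 = 0.1764
Step 4: Sum = 6.9169 + 0.3721 + 0.1764 = 7.4654
Step 5: Delta E = sqrt(7.4654) = 2.73

2.73 Delta E


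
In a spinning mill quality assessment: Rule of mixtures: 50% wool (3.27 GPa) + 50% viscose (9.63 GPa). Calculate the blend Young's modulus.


Formula: Blend property = (fraction_A * property_A) + (fraction_B * property_B)
Step 1: Contribution A = 50/100 * 3.27 GPa = 1.635 GPa
Step 2: Contribution B = 50/100 * 9.63 GPa = 4.815 GPa
Step 3: Blend Young's modulus = 1.635 + 4.815 = 6.45 GPa

6.45 GPa


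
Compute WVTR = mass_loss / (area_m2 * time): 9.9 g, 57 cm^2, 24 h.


Formula: WVTR = mass_loss / (area * time)
Step 1: Convert area: 57 cm^2 = 0.0057 m^2
Step 2: WVTR = 9.9 g / (0.0057 m^2 * 24 h)
Step 3: WVTR = 9.9 / 0.1368 = 72.4 g/m^2/h

72.4 g/m^2/h


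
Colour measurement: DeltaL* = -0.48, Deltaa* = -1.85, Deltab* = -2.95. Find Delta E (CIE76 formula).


Formula: Delta E = sqrt(dL*^2 + da*^2 + db*^2)
Step 1: dL*^2 = (-0.48)^2 = 0.2304
Step 2: da*^2 = (-1.85)^2 = 3.4225
Step 3: db*^2 = (-2.95)^2 = 8.7025
Step 4: Sum = 0.2304 + 3.4225 + 8.7025 = 12.3554
Step 5: Delta E = sqrt(12.3554) = 3.52

3.52 Delta E


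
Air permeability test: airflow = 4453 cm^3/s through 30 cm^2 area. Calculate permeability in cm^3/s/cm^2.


Formula: Air Permeability = Airflow / Test Area
AP = 4453 cm^3/s / 30 cm^2
AP = 148.4 cm^3/s/cm^2

148.4 cm^3/s/cm^2


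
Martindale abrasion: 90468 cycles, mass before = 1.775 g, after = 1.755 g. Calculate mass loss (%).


Formula: Mass loss% = ((m_before - m_after) / m_before) * 100
Step 1: Mass loss = 1.775 - 1.755 = 0.02 g
Step 2: Ratio = 0.02 / 1.775 = 0.0112676
Step 3: Mass loss% = 0.0112676 * 100 = 1.12676% ≈ 1.13%

1.13%


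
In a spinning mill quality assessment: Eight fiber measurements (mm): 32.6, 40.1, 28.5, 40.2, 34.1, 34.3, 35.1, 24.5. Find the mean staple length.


Formula: Mean = sum of lengths / count
Sum = 32.6 + 40.1 + 28.5 + 40.2 + 34.1 + 34.3 + 35.1 + 24.5
Sum = 269.4 mm
Mean = 269.4 / 8 = 33.68 mm

33.68 mm


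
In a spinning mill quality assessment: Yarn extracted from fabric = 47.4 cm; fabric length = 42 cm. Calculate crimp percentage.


Formula: Crimp% = ((L_yarn - L_fabric) / L_fabric) * 100
Step 1: Extension = 47.4 - 42 = 5.4 cm
Step 2: Crimp% = (5.4 / 42) * 100
Step 3: Crimp% = 0.128571 * 100 = 12.8571% ≈ 12.9%

12.9%


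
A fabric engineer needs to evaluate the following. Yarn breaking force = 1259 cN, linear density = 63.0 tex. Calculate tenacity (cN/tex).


Formula: Tenacity = Breaking force / Linear density
Tenacity = 1259 cN / 63.0 tex
Tenacity = 19.98 cN/tex

19.98 cN/tex


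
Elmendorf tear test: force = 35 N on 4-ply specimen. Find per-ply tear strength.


Formula: Per-ply strength = Total force / Number of plies
Per-ply = 35 N / 4
Per-ply = 8.75 N

8.75 N


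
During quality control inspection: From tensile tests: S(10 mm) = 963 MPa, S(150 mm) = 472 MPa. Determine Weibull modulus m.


Formula: m = ln(L1/L2) / ln(S2/S1)
Step 1: ln(L1/L2) = ln(10/150) = -2.70805
Step 2: S2/S1 = 472/963 = 0.49013
Step 3: ln(S2/S1) = ln(0.49013) = -0.71308
Step 4: m = -2.70805 / -0.71308 = 3.80

3.80 (Weibull m)


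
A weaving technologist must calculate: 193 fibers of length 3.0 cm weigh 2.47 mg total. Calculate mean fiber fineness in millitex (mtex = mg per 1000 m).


Formula: fineness (mtex) = mass (mg) / total length (km) = (mass_mg / total_length_m) * 1000
Step 1: Convert fiber length: 3.0 cm = 0.03 m
Step 2: Total fiber length = 193 * 0.03 = 5.79 m
Step 3: Linear density = 2.47 mg / 5.79 m = 0.4266 mg/m
Step 4: fineness = 0.4266 * 1000 = 426.6 mtex

426.6 mtex


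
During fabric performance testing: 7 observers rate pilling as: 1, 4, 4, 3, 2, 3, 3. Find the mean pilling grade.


Formula: Mean = sum / count
Sum = 1 + 4 + 4 + 3 + 2 + 3 + 3 = 20
Mean = 20 / 7 = 2.9

2.9


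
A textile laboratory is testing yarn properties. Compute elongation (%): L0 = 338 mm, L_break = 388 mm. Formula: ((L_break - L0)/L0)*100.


Formula: Elongation (%) = ((L_break - L0) / L0) * 100
Step 1: Extension = 388 - 338 = 50 mm
Step 2: Elongation = (50 / 338) * 100
Step 3: Elongation = 0.147929 * 100 = 14.7929% ≈ 14.8%

14.8%


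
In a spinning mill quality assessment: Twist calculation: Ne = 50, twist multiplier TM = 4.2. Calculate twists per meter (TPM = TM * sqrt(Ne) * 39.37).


Formula: TPM = TM * sqrt(Ne) * 39.37
Step 1: sqrt(Ne) = sqrt(50) = 7.0711
Step 2: TM * sqrt(Ne) = 4.2 * 7.0711 = 29.6986
Step 3: TPM = 29.6986 * 39.37 = 1169 twists/m

1169 twists/m


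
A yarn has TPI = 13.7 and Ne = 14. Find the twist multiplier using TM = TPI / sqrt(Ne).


Formula: TM = TPI / sqrt(Ne)
Step 1: sqrt(Ne) = sqrt(14) = 3.7417
Step 2: TM = 13.7 / 3.7417 = 3.66

3.66 TM


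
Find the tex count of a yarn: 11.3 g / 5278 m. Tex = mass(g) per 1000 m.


Formula: Tex = (mass_g / length_m) * 1000
Substituting: Tex = (11.3 / 5278) * 1000
Intermediate: 11.3 / 5278 = 0.00214096 g/m
Tex = 0.00214096 * 1000 = 2.14 tex

2.14 tex


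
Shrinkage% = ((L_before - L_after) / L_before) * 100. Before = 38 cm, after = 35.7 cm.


Formula: Shrinkage% = ((L_before - L_after) / L_before) * 100
Step 1: Shrinkage = 38 - 35.7 = 2.3 cm
Step 2: Shrinkage% = (2.3 / 38) * 100
Step 3: Shrinkage% = 0.060526 * 100 = 6.0526% ≈ 6.1%

6.1%


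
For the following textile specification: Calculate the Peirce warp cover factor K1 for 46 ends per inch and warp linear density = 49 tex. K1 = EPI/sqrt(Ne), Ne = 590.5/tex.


Formula: K1 = EPI / sqrt(Ne), with Ne = 590.5 / tex_warp
Step 1: Ne = 590.5 / 49 = 12.051
Step 2: sqrt(Ne) = sqrt(12.051) = 3.4715
Step 3: K1 = 46 / 3.4715 = 13.3

13.3


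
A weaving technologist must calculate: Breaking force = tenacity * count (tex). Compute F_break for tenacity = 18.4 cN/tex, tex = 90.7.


Formula: Breaking force = Tenacity * Linear density
F = 18.4 cN/tex * 90.7 tex
F = 1668.88 cN

1668.88 cN


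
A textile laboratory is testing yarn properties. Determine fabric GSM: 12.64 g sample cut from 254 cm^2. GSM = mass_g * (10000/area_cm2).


Formula: GSM = mass_g / area_m2
Step 1: Convert area: 254 cm^2 = 254 / 10000 = 0.0254 m^2
Step 2: GSM = 12.64 g / 0.0254 m^2 = 497.6 g/m^2

497.6 g/m^2


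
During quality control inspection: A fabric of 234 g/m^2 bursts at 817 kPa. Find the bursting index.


Formula: Bursting Index = Bursting Strength / Fabric GSM
BI = 817 kPa / 234 g/m^2
BI = 3.491 kPa/(g/m^2)

3.491 kPa/(g/m^2)


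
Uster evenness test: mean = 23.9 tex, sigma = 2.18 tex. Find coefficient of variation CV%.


Formula: CV% = (standard deviation / mean) * 100
Step 1: Ratio = 2.18 / 23.9 = 0.091213
Step 2: CV% = 0.091213 * 100 = 9.1213% ≈ 9.1%

9.1%


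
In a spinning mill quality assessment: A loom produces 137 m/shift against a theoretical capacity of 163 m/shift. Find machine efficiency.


Formula: Efficiency% = (Actual output / Theoretical output) * 100
Efficiency% = (137 / 163) * 100
Efficiency% = 0.840491 * 100 = 84.0491% ≈ 84.0%

84.0%


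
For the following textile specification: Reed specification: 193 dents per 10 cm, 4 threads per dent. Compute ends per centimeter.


Formula: EPC = (dents per 10 cm * ends per dent) / 10
Step 1: Total ends per 10 cm = 193 * 4 = 772
Step 2: EPC = 772 / 10 = 77.2 ends/cm

77.2 ends/cm


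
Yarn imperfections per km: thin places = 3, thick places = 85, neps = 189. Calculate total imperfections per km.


Formula: Total = thin places + thick places + neps
Total = 3 + 85 + 189
Total = 277 imperfections/km

277 imperfections/km


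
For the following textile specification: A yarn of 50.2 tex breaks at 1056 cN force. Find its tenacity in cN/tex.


Formula: Tenacity = Breaking force / Linear density
Tenacity = 1056 cN / 50.2 tex
Tenacity = 21.04 cN/tex

21.04 cN/tex


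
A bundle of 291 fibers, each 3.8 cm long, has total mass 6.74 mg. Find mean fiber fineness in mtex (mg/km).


Formula: fineness (mtex) = mass (mg) / total length (km) = (mass_mg / total_length_m) * 1000
Step 1: Convert fiber length: 3.8 cm = 0.038 m
Step 2: Total fiber length = 291 * 0.038 = 11.058 m
Step 3: Linear density = 6.74 mg / 11.058 m = 0.6095 mg/m
Step 4: fineness = 0.6095 * 1000 = 609.5 mtex

609.5 mtex


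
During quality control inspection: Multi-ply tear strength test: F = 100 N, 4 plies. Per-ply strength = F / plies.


Formula: Per-ply strength = Total force / Number of plies
Per-ply = 100 N / 4
Per-ply = 25 N

25 N


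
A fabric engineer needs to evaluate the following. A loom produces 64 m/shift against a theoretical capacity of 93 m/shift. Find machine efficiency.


Formula: Efficiency% = (Actual output / Theoretical output) * 100
Efficiency% = (64 / 93) * 100
Efficiency% = 0.688172 * 100 = 68.8172% ≈ 68.8%

68.8%


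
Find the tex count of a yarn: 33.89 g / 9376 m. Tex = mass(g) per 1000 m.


Formula: Tex = (mass_g / length_m) * 1000
Substituting: Tex = (33.89 / 9376) * 1000
Intermediate: 33.89 / 9376 = 0.00361455 g/m
Tex = 0.00361455 * 1000 = 3.61 tex

3.61 tex


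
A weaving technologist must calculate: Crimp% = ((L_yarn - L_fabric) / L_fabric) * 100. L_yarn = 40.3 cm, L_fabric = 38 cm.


Formula: Crimp% = ((L_yarn - L_fabric) / L_fabric) * 100
Step 1: Extension = 40.3 - 38 = 2.3 cm
Step 2: Crimp% = (2.3 / 38) * 100
Step 3: Crimp% = 0.060526 * 100 = 6.0526% ≈ 6.1%

6.1%


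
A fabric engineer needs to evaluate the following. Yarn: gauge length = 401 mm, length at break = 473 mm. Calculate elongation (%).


Formula: Elongation (%) = ((L_break - L0) / L0) * 100
Step 1: Extension = 473 - 401 = 72 mm
Step 2: Elongation = (72 / 401) * 100
Step 3: Elongation = 0.179551 * 100 = 17.9551% ≈ 18.0%

18.0%


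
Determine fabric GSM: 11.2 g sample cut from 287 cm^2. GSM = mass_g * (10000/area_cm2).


Formula: GSM = mass_g / area_m2
Step 1: Convert area: 287 cm^2 = 287 / 10000 = 0.0287 m^2
Step 2: GSM = 11.2 g / 0.0287 m^2 = 390.2 g/m^2

390.2 g/m^2


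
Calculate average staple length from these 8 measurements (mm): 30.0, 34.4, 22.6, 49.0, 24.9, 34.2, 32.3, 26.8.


Formula: Mean = sum of lengths / count
Sum = 30.0 + 34.4 + 22.6 + 49.0 + 24.9 + 34.2 + 32.3 + 26.8
Sum = 254.2 mm
Mean = 254.2 / 8 = 31.78 mm

31.78 mm


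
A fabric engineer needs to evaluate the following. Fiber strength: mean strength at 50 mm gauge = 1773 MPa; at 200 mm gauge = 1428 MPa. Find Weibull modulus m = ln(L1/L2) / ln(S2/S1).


Formula: m = ln(L1/L2) / ln(S2/S1)
Step 1: ln(L1/L2) = ln(50/200) = -1.38629
Step 2: S2/S1 = 1428/1773 = 0.80541
Step 3: ln(S2/S1) = ln(0.80541) = -0.21640
Step 4: m = -1.38629 / -0.21640 = 6.41

6.41 (Weibull m)


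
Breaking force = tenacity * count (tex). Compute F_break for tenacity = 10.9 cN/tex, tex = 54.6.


Formula: Breaking force = Tenacity * Linear density
F = 10.9 cN/tex * 54.6 tex
F = 595.14 cN

595.14 cN


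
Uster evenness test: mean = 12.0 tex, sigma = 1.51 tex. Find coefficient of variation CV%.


Formula: CV% = (standard deviation / mean) * 100
Step 1: Ratio = 1.51 / 12.0 = 0.125833
Step 2: CV% = 0.125833 * 100 = 12.5833% ≈ 12.6%

12.6%


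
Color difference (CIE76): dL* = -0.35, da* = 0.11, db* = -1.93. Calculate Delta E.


Formula: Delta E = sqrt(dL*^2 + da*^2 + db*^2)
Step 1: dL*^2 = (-0.35)^2 = 0.1225
Step 2: da*^2 = 0.11^2 = 0.0121
Step 3: db*^2 = (-1.93)^2 = 3.7249
Step 4: Sum = 0.1225 + 0.0121 + 3.7249 = 3.8595
Step 5: Delta E = sqrt(3.8595) = 1.96

1.96 Delta E


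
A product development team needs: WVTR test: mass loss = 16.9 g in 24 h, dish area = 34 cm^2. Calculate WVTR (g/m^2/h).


Formula: WVTR = mass_loss / (area * time)
Step 1: Convert area: 34 cm^2 = 0.0034 m^2
Step 2: WVTR = 16.9 g / (0.0034 m^2 * 24 h)
Step 3: WVTR = 16.9 / 0.0816 = 207.1 g/m^2/h

207.1 g/m^2/h


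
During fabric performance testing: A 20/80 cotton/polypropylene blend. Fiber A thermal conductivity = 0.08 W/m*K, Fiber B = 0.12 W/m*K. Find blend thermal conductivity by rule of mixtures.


Formula: Blend property = (fraction_A * property_A) + (fraction_B * property_B)
Step 1: Contribution A = 20/100 * 0.08 W/m*K = 0.016 W/m*K
Step 2: Contribution B = 80/100 * 0.12 W/m*K = 0.096 W/m*K
Step 3: Blend thermal conductivity = 0.016 + 0.096 = 0.112 W/m*K

0.112 W/m*K


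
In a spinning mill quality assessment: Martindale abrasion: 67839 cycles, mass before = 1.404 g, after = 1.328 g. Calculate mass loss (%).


Formula: Mass loss% = ((m_before - m_after) / m_before) * 100
Step 1: Mass loss = 1.404 - 1.328 = 0.076 g
Step 2: Ratio = 0.076 / 1.404 = 0.0541311
Step 3: Mass loss% = 0.0541311 * 100 = 5.41311% ≈ 5.41%

5.41%


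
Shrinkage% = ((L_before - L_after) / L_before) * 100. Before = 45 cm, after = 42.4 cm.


Formula: Shrinkage% = ((L_before - L_after) / L_before) * 100
Step 1: Shrinkage = 45 - 42.4 = 2.6 cm
Step 2: Shrinkage% = (2.6 / 45) * 100
Step 3: Shrinkage% = 0.057778 * 100 = 5.7778% ≈ 5.8%

5.8%


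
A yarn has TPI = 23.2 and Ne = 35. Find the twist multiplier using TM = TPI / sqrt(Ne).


Formula: TM = TPI / sqrt(Ne)
Step 1: sqrt(Ne) = sqrt(35) = 5.9161
Step 2: TM = 23.2 / 5.9161 = 3.92

3.92 TM


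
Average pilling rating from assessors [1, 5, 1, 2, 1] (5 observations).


Formula: Mean = sum / count
Sum = 1 + 5 + 1 + 2 + 1 = 10
Mean = 10 / 5 = 2.0

2.0


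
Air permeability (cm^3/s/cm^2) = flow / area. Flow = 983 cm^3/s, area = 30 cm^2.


Formula: Air Permeability = Airflow / Test Area
AP = 983 cm^3/s / 30 cm^2
AP = 32.8 cm^3/s/cm^2

32.8 cm^3/s/cm^2


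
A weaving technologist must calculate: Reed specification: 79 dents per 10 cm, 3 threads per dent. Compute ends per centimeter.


Formula: EPC = (dents per 10 cm * ends per dent) / 10
Step 1: Total ends per 10 cm = 79 * 3 = 237
Step 2: EPC = 237 / 10 = 23.7 ends/cm

23.7 ends/cm


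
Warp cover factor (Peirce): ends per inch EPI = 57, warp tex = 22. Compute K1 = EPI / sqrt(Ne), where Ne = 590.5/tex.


Formula: K1 = EPI / sqrt(Ne), with Ne = 590.5 / tex_warp
Step 1: Ne = 590.5 / 22 = 26.841
Step 2: sqrt(Ne) = sqrt(26.841) = 5.1808
Step 3: K1 = 57 / 5.1808 = 11.0

11.0


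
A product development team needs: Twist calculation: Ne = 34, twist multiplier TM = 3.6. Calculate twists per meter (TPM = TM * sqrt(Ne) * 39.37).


Formula: TPM = TM * sqrt(Ne) * 39.37
Step 1: sqrt(Ne) = sqrt(34) = 5.831
Step 2: TM * sqrt(Ne) = 3.6 * 5.831 = 20.9916
Step 3: TPM = 20.9916 * 39.37 = 826 twists/m

826 twists/m


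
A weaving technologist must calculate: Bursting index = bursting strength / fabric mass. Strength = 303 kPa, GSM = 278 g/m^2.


Formula: Bursting Index = Bursting Strength / Fabric GSM
BI = 303 kPa / 278 g/m^2
BI = 1.090 kPa/(g/m^2)

1.090 kPa/(g/m^2)


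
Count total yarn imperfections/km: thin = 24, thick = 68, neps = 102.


Formula: Total = thin places + thick places + neps
Total = 24 + 68 + 102
Total = 194 imperfections/km

194 imperfections/km


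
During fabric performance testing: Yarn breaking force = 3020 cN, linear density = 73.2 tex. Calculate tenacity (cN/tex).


Formula: Tenacity = Breaking force / Linear density
Tenacity = 3020 cN / 73.2 tex
Tenacity = 41.26 cN/tex

41.26 cN/tex


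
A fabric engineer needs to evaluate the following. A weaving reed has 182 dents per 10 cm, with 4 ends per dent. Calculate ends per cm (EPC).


Formula: EPC = (dents per 10 cm * ends per dent) / 10
Step 1: Total ends per 10 cm = 182 * 4 = 728
Step 2: EPC = 728 / 10 = 72.8 ends/cm

72.8 ends/cm


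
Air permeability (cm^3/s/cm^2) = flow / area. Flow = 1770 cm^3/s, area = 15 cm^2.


Formula: Air Permeability = Airflow / Test Area
AP = 1770 cm^3/s / 15 cm^2
AP = 118.0 cm^3/s/cm^2

118.0 cm^3/s/cm^2


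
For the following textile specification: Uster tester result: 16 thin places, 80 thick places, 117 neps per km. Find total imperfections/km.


Formula: Total = thin places + thick places + neps
Total = 16 + 80 + 117
Total = 213 imperfections/km

213 imperfections/km


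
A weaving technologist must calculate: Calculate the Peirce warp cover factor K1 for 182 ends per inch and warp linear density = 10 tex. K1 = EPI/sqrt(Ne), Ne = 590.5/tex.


Formula: K1 = EPI / sqrt(Ne), with Ne = 590.5 / tex_warp
Step 1: Ne = 590.5 / 10 = 59.05
Step 2: sqrt(Ne) = sqrt(59.05) = 7.6844
Step 3: K1 = 182 / 7.6844 = 23.7

23.7


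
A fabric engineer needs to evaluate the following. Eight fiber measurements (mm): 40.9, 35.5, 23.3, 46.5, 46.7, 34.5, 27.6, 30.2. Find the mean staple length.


Formula: Mean = sum of lengths / count
Sum = 40.9 + 35.5 + 23.3 + 46.5 + 46.7 + 34.5 + 27.6 + 30.2
Sum = 285.2 mm
Mean = 285.2 / 8 = 35.65 mm

35.65 mm


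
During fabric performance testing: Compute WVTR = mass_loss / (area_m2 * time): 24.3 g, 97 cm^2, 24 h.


Formula: WVTR = mass_loss / (area * time)
Step 1: Convert area: 97 cm^2 = 0.0097 m^2
Step 2: WVTR = 24.3 g / (0.0097 m^2 * 24 h)
Step 3: WVTR = 24.3 / 0.2328 = 104.4 g/m^2/h

104.4 g/m^2/h


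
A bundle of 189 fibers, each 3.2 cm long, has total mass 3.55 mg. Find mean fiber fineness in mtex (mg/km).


Formula: fineness (mtex) = mass (mg) / total length (km) = (mass_mg / total_length_m) * 1000
Step 1: Convert fiber length: 3.2 cm = 0.032 m
Step 2: Total fiber length = 189 * 0.032 = 6.048 m
Step 3: Linear density = 3.55 mg / 6.048 m = 0.5870 mg/m
Step 4: fineness = 0.5870 * 1000 = 587.0 mtex

587.0 mtex


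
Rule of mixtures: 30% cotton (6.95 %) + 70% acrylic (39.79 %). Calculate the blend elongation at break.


Formula: Blend property = (fraction_A * property_A) + (fraction_B * property_B)
Step 1: Contribution A = 30/100 * 6.95 % = 2.085 %
Step 2: Contribution B = 70/100 * 39.79 % = 27.853 %
Step 3: Blend elongation at break = 2.085 + 27.853 = 29.938 %

29.938 %


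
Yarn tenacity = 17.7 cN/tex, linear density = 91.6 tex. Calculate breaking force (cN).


Formula: Breaking force = Tenacity * Linear density
F = 17.7 cN/tex * 91.6 tex
F = 1621.32 cN

1621.32 cN


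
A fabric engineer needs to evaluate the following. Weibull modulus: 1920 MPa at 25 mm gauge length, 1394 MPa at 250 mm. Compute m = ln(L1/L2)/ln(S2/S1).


Formula: m = ln(L1/L2) / ln(S2/S1)
Step 1: ln(L1/L2) = ln(25/250) = -2.30259
Step 2: S2/S1 = 1394/1920 = 0.72604
Step 3: ln(S2/S1) = ln(0.72604) = -0.32015
Step 4: m = -2.30259 / -0.32015 = 7.19

7.19 (Weibull m)


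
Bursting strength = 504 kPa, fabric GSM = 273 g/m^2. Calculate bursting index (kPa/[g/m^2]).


Formula: Bursting Index = Bursting Strength / Fabric GSM
BI = 504 kPa / 273 g/m^2
BI = 1.846 kPa/(g/m^2)

1.846 kPa/(g/m^2)


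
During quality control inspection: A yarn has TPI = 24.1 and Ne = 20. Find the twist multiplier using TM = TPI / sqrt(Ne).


Formula: TM = TPI / sqrt(Ne)
Step 1: sqrt(Ne) = sqrt(20) = 4.4721
Step 2: TM = 24.1 / 4.4721 = 5.39

5.39 TM


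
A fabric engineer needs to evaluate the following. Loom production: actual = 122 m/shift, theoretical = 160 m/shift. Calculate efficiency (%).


Formula: Efficiency% = (Actual output / Theoretical output) * 100
Efficiency% = (122 / 160) * 100
Efficiency% = 0.7625 * 100 = 76.25% ≈ 76.3%

76.3%


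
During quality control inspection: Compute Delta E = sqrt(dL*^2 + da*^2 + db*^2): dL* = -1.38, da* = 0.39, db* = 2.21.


Formula: Delta E = sqrt(dL*^2 + da*^2 + db*^2)
Step 1: dL*^2 = (-1.38)^2 = 1.9044
Step 2: da*^2 = 0.39^2 = 0.1521
Step 3: db*^2 = 2.21^2 = 4.8841
Step 4: Sum = 1.9044 + 0.1521 + 4.8841 = 6.9406
Step 5: Delta E = sqrt(6.9406) = 2.63

2.63 Delta E


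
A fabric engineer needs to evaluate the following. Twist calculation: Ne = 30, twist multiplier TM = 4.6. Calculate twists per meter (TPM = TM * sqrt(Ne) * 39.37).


Formula: TPM = TM * sqrt(Ne) * 39.37
Step 1: sqrt(Ne) = sqrt(30) = 5.4772
Step 2: TM * sqrt(Ne) = 4.6 * 5.4772 = 25.1951
Step 3: TPM = 25.1951 * 39.37 = 992 twists/m

992 twists/m


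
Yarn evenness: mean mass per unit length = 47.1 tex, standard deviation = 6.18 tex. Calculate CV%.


Formula: CV% = (standard deviation / mean) * 100
Step 1: Ratio = 6.18 / 47.1 = 0.13121
Step 2: CV% = 0.13121 * 100 = 13.121% ≈ 13.1%

13.1%


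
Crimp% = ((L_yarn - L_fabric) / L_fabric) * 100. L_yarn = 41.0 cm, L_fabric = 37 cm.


Formula: Crimp% = ((L_yarn - L_fabric) / L_fabric) * 100
Step 1: Extension = 41.0 - 37 = 4.0 cm
Step 2: Crimp% = (4.0 / 37) * 100
Step 3: Crimp% = 0.108108 * 100 = 10.8108% ≈ 10.8%

10.8%


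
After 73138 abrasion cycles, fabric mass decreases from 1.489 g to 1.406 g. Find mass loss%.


Formula: Mass loss% = ((m_before - m_after) / m_before) * 100
Step 1: Mass loss = 1.489 - 1.406 = 0.083 g
Step 2: Ratio = 0.083 / 1.489 = 0.0557421
Step 3: Mass loss% = 0.0557421 * 100 = 5.57421% ≈ 5.57%

5.57%


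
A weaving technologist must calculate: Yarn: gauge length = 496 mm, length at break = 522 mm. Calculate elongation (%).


Formula: Elongation (%) = ((L_break - L0) / L0) * 100
Step 1: Extension = 522 - 496 = 26 mm
Step 2: Elongation = (26 / 496) * 100
Step 3: Elongation = 0.052419 * 100 = 5.2419% ≈ 5.2%

5.2%


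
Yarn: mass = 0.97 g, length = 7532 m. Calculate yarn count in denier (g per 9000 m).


Formula: den = (mass_g / length_m) * 9000
Substituting: den = (0.97 / 7532) * 9000
Intermediate: 0.97 / 7532 = 0.00012878 g/m
den = 0.00012878 * 9000 = 1.2 denier

1.2 denier


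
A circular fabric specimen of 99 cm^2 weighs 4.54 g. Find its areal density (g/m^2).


Formula: GSM = mass_g / area_m2
Step 1: Convert area: 99 cm^2 = 99 / 10000 = 0.0099 m^2
Step 2: GSM = 4.54 g / 0.0099 m^2 = 458.6 g/m^2

458.6 g/m^2


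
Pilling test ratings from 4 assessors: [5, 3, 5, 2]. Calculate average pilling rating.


Formula: Mean = sum / count
Sum = 5 + 3 + 5 + 2 = 15
Mean = 15 / 4 = 3.8

3.8


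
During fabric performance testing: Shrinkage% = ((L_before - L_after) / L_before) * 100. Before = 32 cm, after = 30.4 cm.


Formula: Shrinkage% = ((L_before - L_after) / L_before) * 100
Step 1: Shrinkage = 32 - 30.4 = 1.6 cm
Step 2: Shrinkage% = (1.6 / 32) * 100
Step 3: Shrinkage% = 0.05 * 100 = 5.0%

5.0%


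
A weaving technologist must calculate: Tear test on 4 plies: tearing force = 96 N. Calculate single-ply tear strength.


Formula: Per-ply strength = Total force / Number of plies
Per-ply = 96 N / 4
Per-ply = 24 N

24 N


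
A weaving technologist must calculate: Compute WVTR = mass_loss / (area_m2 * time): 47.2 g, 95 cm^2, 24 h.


Formula: WVTR = mass_loss / (area * time)
Step 1: Convert area: 95 cm^2 = 0.0095 m^2
Step 2: WVTR = 47.2 g / (0.0095 m^2 * 24 h)
Step 3: WVTR = 47.2 / 0.228 = 207.0 g/m^2/h

207.0 g/m^2/h


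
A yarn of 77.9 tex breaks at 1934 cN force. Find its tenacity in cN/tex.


Formula: Tenacity = Breaking force / Linear density
Tenacity = 1934 cN / 77.9 tex
Tenacity = 24.83 cN/tex

24.83 cN/tex


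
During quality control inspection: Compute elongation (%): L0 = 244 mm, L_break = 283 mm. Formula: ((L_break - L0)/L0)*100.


Formula: Elongation (%) = ((L_break - L0) / L0) * 100
Step 1: Extension = 283 - 244 = 39 mm
Step 2: Elongation = (39 / 244) * 100
Step 3: Elongation = 0.159836 * 100 = 15.9836% ≈ 16.0%

16.0%


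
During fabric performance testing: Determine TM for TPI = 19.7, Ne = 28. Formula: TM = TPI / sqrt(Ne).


Formula: TM = TPI / sqrt(Ne)
Step 1: sqrt(Ne) = sqrt(28) = 5.2915
Step 2: TM = 19.7 / 5.2915 = 3.72

3.72 TM


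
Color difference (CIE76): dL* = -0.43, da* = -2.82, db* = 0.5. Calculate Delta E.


Formula: Delta E = sqrt(dL*^2 + da*^2 + db*^2)
Step 1: dL*^2 = (-0.43)^2 = 0.1849
Step 2: da*^2 = (-2.82)^2 = 7.9524
Step 3: db*^2 = 0.5^2 = 0.25
Step 4: Sum = 0.1849 + 7.9524 + 0.25 = 8.3873
Step 5: Delta E = sqrt(8.3873) = 2.9

2.9 Delta E


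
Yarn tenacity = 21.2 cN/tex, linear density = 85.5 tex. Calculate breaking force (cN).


Formula: Breaking force = Tenacity * Linear density
F = 21.2 cN/tex * 85.5 tex
F = 1812.60 cN

1812.60 cN


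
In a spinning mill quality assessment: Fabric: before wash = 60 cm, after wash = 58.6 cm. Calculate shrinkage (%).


Formula: Shrinkage% = ((L_before - L_after) / L_before) * 100
Step 1: Shrinkage = 60 - 58.6 = 1.4 cm
Step 2: Shrinkage% = (1.4 / 60) * 100
Step 3: Shrinkage% = 0.023333 * 100 = 2.3333% ≈ 2.3%

2.3%


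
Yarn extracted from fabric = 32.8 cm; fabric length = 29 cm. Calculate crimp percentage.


Formula: Crimp% = ((L_yarn - L_fabric) / L_fabric) * 100
Step 1: Extension = 32.8 - 29 = 3.8 cm
Step 2: Crimp% = (3.8 / 29) * 100
Step 3: Crimp% = 0.131034 * 100 = 13.1034% ≈ 13.1%

13.1%


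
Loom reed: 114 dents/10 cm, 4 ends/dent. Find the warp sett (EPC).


Formula: EPC = (dents per 10 cm * ends per dent) / 10
Step 1: Total ends per 10 cm = 114 * 4 = 456
Step 2: EPC = 456 / 10 = 45.6 ends/cm

45.6 ends/cm


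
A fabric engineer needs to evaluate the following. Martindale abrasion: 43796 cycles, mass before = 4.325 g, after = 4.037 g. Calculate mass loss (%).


Formula: Mass loss% = ((m_before - m_after) / m_before) * 100
Step 1: Mass loss = 4.325 - 4.037 = 0.288 g
Step 2: Ratio = 0.288 / 4.325 = 0.0665896
Step 3: Mass loss% = 0.0665896 * 100 = 6.65896% ≈ 6.66%

6.66%


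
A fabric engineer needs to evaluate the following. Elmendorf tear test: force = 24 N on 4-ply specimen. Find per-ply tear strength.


Formula: Per-ply strength = Total force / Number of plies
Per-ply = 24 N / 4
Per-ply = 6 N

6 N


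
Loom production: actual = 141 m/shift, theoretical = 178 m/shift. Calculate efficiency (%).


Formula: Efficiency% = (Actual output / Theoretical output) * 100
Efficiency% = (141 / 178) * 100
Efficiency% = 0.792135 * 100 = 79.2135% ≈ 79.2%

79.2%


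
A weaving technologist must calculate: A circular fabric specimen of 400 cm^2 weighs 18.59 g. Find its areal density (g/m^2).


Formula: GSM = mass_g / area_m2
Step 1: Convert area: 400 cm^2 = 400 / 10000 = 0.04 m^2
Step 2: GSM = 18.59 g / 0.04 m^2 = 464.8 g/m^2

464.8 g/m^2


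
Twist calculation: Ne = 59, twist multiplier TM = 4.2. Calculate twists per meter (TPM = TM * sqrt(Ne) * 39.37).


Formula: TPM = TM * sqrt(Ne) * 39.37
Step 1: sqrt(Ne) = sqrt(59) = 7.6811
Step 2: TM * sqrt(Ne) = 4.2 * 7.6811 = 32.2606
Step 3: TPM = 32.2606 * 39.37 = 1270 twists/m

1270 twists/m


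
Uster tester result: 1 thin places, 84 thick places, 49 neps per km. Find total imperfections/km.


Formula: Total = thin places + thick places + neps
Total = 1 + 84 + 49
Total = 134 imperfections/km

134 imperfections/km


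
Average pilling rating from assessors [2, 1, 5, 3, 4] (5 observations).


Formula: Mean = sum / count
Sum = 2 + 1 + 5 + 3 + 4 = 15
Mean = 15 / 5 = 3.0

3.0


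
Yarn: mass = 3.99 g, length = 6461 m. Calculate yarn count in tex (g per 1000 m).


Formula: Tex = (mass_g / length_m) * 1000
Substituting: Tex = (3.99 / 6461) * 1000
Intermediate: 3.99 / 6461 = 0.00061755 g/m
Tex = 0.00061755 * 1000 = 0.62 tex

0.62 tex


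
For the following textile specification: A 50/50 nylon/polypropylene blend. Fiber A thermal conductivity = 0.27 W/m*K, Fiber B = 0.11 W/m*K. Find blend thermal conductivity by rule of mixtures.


Formula: Blend property = (fraction_A * property_A) + (fraction_B * property_B)
Step 1: Contribution A = 50/100 * 0.27 W/m*K = 0.135 W/m*K
Step 2: Contribution B = 50/100 * 0.11 W/m*K = 0.055 W/m*K
Step 3: Blend thermal conductivity = 0.135 + 0.055 = 0.19 W/m*K

0.19 W/m*K


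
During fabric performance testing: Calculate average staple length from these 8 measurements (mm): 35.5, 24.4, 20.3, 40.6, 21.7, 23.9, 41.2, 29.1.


Formula: Mean = sum of lengths / count
Sum = 35.5 + 24.4 + 20.3 + 40.6 + 21.7 + 23.9 + 41.2 + 29.1
Sum = 236.7 mm
Mean = 236.7 / 8 = 29.59 mm

29.59 mm


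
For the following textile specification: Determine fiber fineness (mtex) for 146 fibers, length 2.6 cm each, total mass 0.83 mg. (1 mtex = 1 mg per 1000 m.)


Formula: fineness (mtex) = mass (mg) / total length (km) = (mass_mg / total_length_m) * 1000
Step 1: Convert fiber length: 2.6 cm = 0.026 m
Step 2: Total fiber length = 146 * 0.026 = 3.796 m
Step 3: Linear density = 0.83 mg / 3.796 m = 0.2187 mg/m
Step 4: fineness = 0.2187 * 1000 = 218.7 mtex

218.7 mtex


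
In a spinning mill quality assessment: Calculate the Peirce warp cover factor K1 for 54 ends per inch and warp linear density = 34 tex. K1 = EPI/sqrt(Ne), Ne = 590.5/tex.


Formula: K1 = EPI / sqrt(Ne), with Ne = 590.5 / tex_warp
Step 1: Ne = 590.5 / 34 = 17.368
Step 2: sqrt(Ne) = sqrt(17.368) = 4.1675
Step 3: K1 = 54 / 4.1675 = 13.0

13.0


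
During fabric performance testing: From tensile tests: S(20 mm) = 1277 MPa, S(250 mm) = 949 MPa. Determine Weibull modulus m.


Formula: m = ln(L1/L2) / ln(S2/S1)
Step 1: ln(L1/L2) = ln(20/250) = -2.52573
Step 2: S2/S1 = 949/1277 = 0.74315
Step 3: ln(S2/S1) = ln(0.74315) = -0.29686
Step 4: m = -2.52573 / -0.29686 = 8.51

8.51 (Weibull m)


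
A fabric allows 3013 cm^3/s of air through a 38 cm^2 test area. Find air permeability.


Formula: Air Permeability = Airflow / Test Area
AP = 3013 cm^3/s / 38 cm^2
AP = 79.3 cm^3/s/cm^2

79.3 cm^3/s/cm^2


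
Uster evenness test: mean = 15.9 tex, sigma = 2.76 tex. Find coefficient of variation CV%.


Formula: CV% = (standard deviation / mean) * 100
Step 1: Ratio = 2.76 / 15.9 = 0.173585
Step 2: CV% = 0.173585 * 100 = 17.3585% ≈ 17.4%

17.4%


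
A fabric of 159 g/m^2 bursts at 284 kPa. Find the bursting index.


Formula: Bursting Index = Bursting Strength / Fabric GSM
BI = 284 kPa / 159 g/m^2
BI = 1.786 kPa/(g/m^2)

1.786 kPa/(g/m^2)


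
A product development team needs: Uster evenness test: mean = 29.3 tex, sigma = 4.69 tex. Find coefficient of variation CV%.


Formula: CV% = (standard deviation / mean) * 100
Step 1: Ratio = 4.69 / 29.3 = 0.160068
Step 2: CV% = 0.160068 * 100 = 16.0068% ≈ 16.0%

16.0%


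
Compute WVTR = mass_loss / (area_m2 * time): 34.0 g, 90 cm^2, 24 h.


Formula: WVTR = mass_loss / (area * time)
Step 1: Convert area: 90 cm^2 = 0.009 m^2
Step 2: WVTR = 34.0 g / (0.009 m^2 * 24 h)
Step 3: WVTR = 34.0 / 0.216 = 157.4 g/m^2/h

157.4 g/m^2/h


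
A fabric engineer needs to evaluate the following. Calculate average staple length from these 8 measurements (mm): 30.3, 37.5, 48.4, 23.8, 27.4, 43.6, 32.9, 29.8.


Formula: Mean = sum of lengths / count
Sum = 30.3 + 37.5 + 48.4 + 23.8 + 27.4 + 43.6 + 32.9 + 29.8
Sum = 273.7 mm
Mean = 273.7 / 8 = 34.21 mm

34.21 mm


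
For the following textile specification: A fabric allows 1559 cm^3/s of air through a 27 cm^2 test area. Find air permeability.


Formula: Air Permeability = Airflow / Test Area
AP = 1559 cm^3/s / 27 cm^2
AP = 57.7 cm^3/s/cm^2

57.7 cm^3/s/cm^2


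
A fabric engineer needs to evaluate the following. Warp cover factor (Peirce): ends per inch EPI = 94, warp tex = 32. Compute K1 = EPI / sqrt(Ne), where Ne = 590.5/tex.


Formula: K1 = EPI / sqrt(Ne), with Ne = 590.5 / tex_warp
Step 1: Ne = 590.5 / 32 = 18.453
Step 2: sqrt(Ne) = sqrt(18.453) = 4.2957
Step 3: K1 = 94 / 4.2957 = 21.9

21.9


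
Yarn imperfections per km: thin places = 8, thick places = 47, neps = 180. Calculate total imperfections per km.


Formula: Total = thin places + thick places + neps
Total = 8 + 47 + 180
Total = 235 imperfections/km

235 imperfections/km


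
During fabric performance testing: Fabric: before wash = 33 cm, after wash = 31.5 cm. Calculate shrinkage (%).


Formula: Shrinkage% = ((L_before - L_after) / L_before) * 100
Step 1: Shrinkage = 33 - 31.5 = 1.5 cm
Step 2: Shrinkage% = (1.5 / 33) * 100
Step 3: Shrinkage% = 0.045455 * 100 = 4.5455% ≈ 4.5%

4.5%


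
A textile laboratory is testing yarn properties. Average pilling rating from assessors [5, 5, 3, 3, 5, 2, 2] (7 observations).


Formula: Mean = sum / count
Sum = 5 + 5 + 3 + 3 + 5 + 2 + 2 = 25
Mean = 25 / 7 = 3.6

3.6


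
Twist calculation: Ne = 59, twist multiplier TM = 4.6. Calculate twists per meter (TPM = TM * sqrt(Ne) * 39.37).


Formula: TPM = TM * sqrt(Ne) * 39.37
Step 1: sqrt(Ne) = sqrt(59) = 7.6811
Step 2: TM * sqrt(Ne) = 4.6 * 7.6811 = 35.3331
Step 3: TPM = 35.3331 * 39.37 = 1391 twists/m

1391 twists/m


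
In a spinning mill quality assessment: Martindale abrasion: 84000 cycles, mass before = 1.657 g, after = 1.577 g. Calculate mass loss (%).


Formula: Mass loss% = ((m_before - m_after) / m_before) * 100
Step 1: Mass loss = 1.657 - 1.577 = 0.08 g
Step 2: Ratio = 0.08 / 1.657 = 0.04828
Step 3: Mass loss% = 0.04828 * 100 = 4.828% ≈ 4.83%

4.83%


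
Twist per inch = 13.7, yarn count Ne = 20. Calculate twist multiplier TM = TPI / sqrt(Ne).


Formula: TM = TPI / sqrt(Ne)
Step 1: sqrt(Ne) = sqrt(20) = 4.4721
Step 2: TM = 13.7 / 4.4721 = 3.06

3.06 TM


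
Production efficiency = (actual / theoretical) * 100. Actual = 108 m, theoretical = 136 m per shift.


Formula: Efficiency% = (Actual output / Theoretical output) * 100
Efficiency% = (108 / 136) * 100
Efficiency% = 0.794118 * 100 = 79.4118% ≈ 79.4%

79.4%


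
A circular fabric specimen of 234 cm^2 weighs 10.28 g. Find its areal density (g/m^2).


Formula: GSM = mass_g / area_m2
Step 1: Convert area: 234 cm^2 = 234 / 10000 = 0.0234 m^2
Step 2: GSM = 10.28 g / 0.0234 m^2 = 439.3 g/m^2

439.3 g/m^2


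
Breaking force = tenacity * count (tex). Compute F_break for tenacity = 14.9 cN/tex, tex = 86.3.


Formula: Breaking force = Tenacity * Linear density
F = 14.9 cN/tex * 86.3 tex
F = 1285.87 cN

1285.87 cN
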